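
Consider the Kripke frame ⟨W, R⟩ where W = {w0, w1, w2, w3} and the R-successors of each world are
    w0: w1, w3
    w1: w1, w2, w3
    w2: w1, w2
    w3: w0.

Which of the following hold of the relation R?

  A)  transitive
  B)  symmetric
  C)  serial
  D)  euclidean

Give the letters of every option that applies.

(A) not transitive: w0 R w1 and w1 R w2 but not w0 R w2.
(B) not symmetric: w0 R w1 but not w1 R w0.
(C) serial: every world has an R-successor.
(D) not euclidean: w0 R w3 and w0 R w1 but not w3 R w1.

C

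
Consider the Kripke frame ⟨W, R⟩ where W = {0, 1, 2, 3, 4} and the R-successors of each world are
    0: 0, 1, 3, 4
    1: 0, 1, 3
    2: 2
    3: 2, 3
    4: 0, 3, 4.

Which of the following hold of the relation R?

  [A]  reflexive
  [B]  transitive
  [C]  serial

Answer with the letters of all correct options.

(A) reflexive: each world relates to itself.
(B) not transitive: 0 R 3 and 3 R 2 but not 0 R 2.
(C) serial: every world has an R-successor.

A, C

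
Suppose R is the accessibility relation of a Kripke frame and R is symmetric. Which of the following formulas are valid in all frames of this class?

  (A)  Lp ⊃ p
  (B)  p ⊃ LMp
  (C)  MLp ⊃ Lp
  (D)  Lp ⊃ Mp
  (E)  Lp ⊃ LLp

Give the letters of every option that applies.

(A) Lp ⊃ p (axiom T) characterises the reflexive frames. Such an R need not be reflexive — not valid.
(B) p ⊃ LMp (axiom B) characterises the symmetric frames. Every such R is symmetric — valid.
(C) MLp ⊃ Lp (the dual of axiom 5) characterises the euclidean frames. Such an R need not be euclidean — not valid.
(D) Lp ⊃ Mp (axiom D) characterises the serial frames. Such an R need not be serial — not valid.
(E) Lp ⊃ LLp is axiom 4; it is valid on a frame exactly when R is transitive. Such an R need not be transitive, so not valid.

B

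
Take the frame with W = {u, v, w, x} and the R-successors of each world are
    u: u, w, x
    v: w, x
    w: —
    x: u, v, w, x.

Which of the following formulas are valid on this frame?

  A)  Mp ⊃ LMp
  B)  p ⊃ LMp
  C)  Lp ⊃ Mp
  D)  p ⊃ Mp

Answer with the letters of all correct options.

R is not reflexive: not v R v.
R is not symmetric: u R w but not w R u.
R is not euclidean: u R w and u R u but not w R u.
R is not serial: w has no R-successor.
(A) Mp ⊃ LMp is axiom 5; it is valid on a frame exactly when R is euclidean. R is not euclidean, so not valid.
(B) p ⊃ LMp is axiom B, which corresponds to symmetry. R is not symmetric — not valid.
(C) Lp ⊃ Mp is axiom D; it is valid on a frame exactly when R is serial. R is not serial, so not valid.
(D) p ⊃ Mp is the dual of axiom T; it is valid on a frame exactly when R is reflexive. R is not reflexive, so not valid.

none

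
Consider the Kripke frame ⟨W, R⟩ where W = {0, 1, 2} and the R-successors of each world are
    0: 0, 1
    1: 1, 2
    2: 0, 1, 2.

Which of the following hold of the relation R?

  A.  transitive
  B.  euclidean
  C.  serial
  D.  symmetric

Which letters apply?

C

(A) not transitive: 0 R 1 and 1 R 2 but not 0 R 2.
(B) not euclidean: 0 R 1 and 0 R 0 but not 1 R 0.
(C) serial: every world has an R-successor.
(D) not symmetric: 0 R 1 but not 1 R 0.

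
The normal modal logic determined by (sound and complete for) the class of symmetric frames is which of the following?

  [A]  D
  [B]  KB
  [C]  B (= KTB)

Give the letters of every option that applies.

(A) D is determined by the class of serial frames.
(B) KB is determined by exactly this class.
(C) B (= KTB) is determined by the class of reflexive and symmetric frames.

B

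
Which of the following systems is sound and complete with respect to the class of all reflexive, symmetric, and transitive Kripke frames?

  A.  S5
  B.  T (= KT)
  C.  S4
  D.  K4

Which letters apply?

A

(A) S5 is determined by exactly this class.
(B) T (= KT) is determined by the class of reflexive frames.
(C) S4 is determined by the class of reflexive and transitive frames.
(D) K4 is determined by the class of transitive frames.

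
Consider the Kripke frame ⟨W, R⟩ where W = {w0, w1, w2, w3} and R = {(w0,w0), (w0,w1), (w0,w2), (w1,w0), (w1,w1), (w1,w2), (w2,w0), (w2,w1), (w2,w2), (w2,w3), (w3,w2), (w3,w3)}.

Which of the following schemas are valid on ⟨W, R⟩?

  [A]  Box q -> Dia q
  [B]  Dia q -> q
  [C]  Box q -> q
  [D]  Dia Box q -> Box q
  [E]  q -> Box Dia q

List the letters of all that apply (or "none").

A, C, E

R is reflexive: each world relates to itself.
R is symmetric: every R-edge is matched by its reverse.
R is not euclidean: w2 R w0 and w2 R w3 but not w0 R w3.
R is serial: every world has an R-successor.
R is not a subset of the identity: w0 R w1 with w0 ≠ w1.
(A) axiom D: valid iff R is serial. R is serial — valid.
(B) Dia q -> q is valid only on frames where every R-edge is a self-loop. Here R ⊄ identity — not valid.
(C) Box q -> q (axiom T) characterises the reflexive frames. R is reflexive — valid.
(D) Dia Box q -> Box q is the dual of axiom 5, which corresponds to the euclidean property. R is not euclidean — not valid.
(E) q -> Box Dia q (axiom B) characterises the symmetric frames. R is symmetric — valid.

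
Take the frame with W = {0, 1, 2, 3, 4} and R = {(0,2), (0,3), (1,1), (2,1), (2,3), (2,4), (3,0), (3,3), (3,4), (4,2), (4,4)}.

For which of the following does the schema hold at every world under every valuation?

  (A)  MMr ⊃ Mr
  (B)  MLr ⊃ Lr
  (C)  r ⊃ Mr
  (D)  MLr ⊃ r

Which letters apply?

R is not reflexive: not 0 R 0.
R is not symmetric: 0 R 2 but not 2 R 0.
R is not transitive: 0 R 2 and 2 R 1 but not 0 R 1.
R is not euclidean: 0 R 3 and 0 R 2 but not 3 R 2.
(A) MMr ⊃ Mr (the dual of axiom 4) characterises the transitive frames. R is not transitive — not valid.
(B) MLr ⊃ Lr is the dual of axiom 5, which corresponds to the euclidean property. R is not euclidean — not valid.
(C) r ⊃ Mr (the dual of axiom T) characterises the reflexive frames. R is not reflexive — not valid.
(D) the dual of axiom B: valid iff R is symmetric. R is not symmetric — not valid.

none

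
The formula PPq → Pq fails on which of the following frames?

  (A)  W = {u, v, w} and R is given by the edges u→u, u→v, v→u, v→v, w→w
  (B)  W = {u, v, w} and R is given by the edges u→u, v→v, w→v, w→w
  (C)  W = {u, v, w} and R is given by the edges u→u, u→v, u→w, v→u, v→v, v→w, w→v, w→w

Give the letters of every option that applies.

The schema PPq → Pq is the dual of axiom 4; it is valid on a frame iff R is transitive.
(A) R is transitive (R is closed under composition), so the schema is valid here.
(B) R is transitive (R is closed under composition), so the schema is valid here.
(C) R is not transitive (w R v and v R u but not w R u), so the schema fails here.

C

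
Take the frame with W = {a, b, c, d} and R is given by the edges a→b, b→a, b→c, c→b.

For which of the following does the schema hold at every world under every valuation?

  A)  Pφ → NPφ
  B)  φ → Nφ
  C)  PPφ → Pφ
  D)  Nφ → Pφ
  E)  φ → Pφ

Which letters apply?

R is not reflexive: not a R a.
R is not transitive: a R b and b R a but not a R a.
R is not euclidean: b R a and b R c but not a R c.
R is not serial: d has no R-successor.
R is not a subset of the identity: a R b with a ≠ b.
(A) axiom 5: valid iff R is euclidean. R is not euclidean — not valid.
(B) φ → Nφ is valid only on frames where every R-edge is a self-loop. Here R ⊄ identity — not valid.
(C) the dual of axiom 4: valid iff R is transitive. R is not transitive — not valid.
(D) Nφ → Pφ (axiom D) characterises the serial frames. R is not serial — not valid.
(E) φ → Pφ is the dual of axiom T, which corresponds to reflexivity. R is not reflexive — not valid.

none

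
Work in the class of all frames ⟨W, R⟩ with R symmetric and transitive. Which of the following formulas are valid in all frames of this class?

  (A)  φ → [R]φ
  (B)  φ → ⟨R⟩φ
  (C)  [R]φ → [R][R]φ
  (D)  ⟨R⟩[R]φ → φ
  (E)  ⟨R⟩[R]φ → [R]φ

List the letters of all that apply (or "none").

A symmetric transitive relation is euclidean (uRv and uRw give vRu by symmetry, then vRw by transitivity).
(A) φ → [R]φ is equivalent to ◇p→p; it holds exactly when R ⊆ identity. Such an R need not be a subset of the identity — not valid.
(B) φ → ⟨R⟩φ is the dual of axiom T, which corresponds to reflexivity. Such an R need not be reflexive — not valid.
(C) axiom 4: valid iff R is transitive. Every such R is transitive — valid.
(D) ⟨R⟩[R]φ → φ is the dual of axiom B, which corresponds to symmetry. Every such R is symmetric — valid.
(E) ⟨R⟩[R]φ → [R]φ is the dual of axiom 5; it is valid on a frame exactly when R is euclidean. Every such R is euclidean, so valid.

C, D, E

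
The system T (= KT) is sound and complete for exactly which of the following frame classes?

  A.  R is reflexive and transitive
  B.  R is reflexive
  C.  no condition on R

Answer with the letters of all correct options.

B

(A) this class determines S4, not T (= KT).
(B) T (= KT) is sound and complete for exactly this class.
(C) this class determines K, not T (= KT).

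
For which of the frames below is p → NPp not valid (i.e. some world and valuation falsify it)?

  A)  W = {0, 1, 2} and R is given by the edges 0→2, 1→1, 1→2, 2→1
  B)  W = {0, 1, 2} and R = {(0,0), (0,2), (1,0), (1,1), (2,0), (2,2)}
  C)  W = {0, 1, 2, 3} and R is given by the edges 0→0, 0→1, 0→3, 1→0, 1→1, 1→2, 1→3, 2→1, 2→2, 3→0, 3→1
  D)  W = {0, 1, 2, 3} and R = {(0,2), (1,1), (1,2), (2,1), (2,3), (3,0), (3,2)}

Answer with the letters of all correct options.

A, B, D

The schema p → NPp is axiom B; it is valid on a frame iff R is symmetric.
(A) R is not symmetric (0 R 2 but not 2 R 0), so the schema fails here.
(B) R is not symmetric (1 R 0 but not 0 R 1), so the schema fails here.
(C) R is symmetric (every R-edge is matched by its reverse), so the schema is valid here.
(D) R is not symmetric (0 R 2 but not 2 R 0), so the schema fails here.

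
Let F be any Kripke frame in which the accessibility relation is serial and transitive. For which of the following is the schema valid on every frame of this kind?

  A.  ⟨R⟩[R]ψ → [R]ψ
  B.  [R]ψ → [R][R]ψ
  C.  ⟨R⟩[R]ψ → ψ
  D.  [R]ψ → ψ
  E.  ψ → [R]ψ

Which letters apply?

(A) the dual of axiom 5: valid iff R is euclidean. Such an R need not be euclidean — not valid.
(B) [R]ψ → [R][R]ψ (axiom 4) characterises the transitive frames. Every such R is transitive — valid.
(C) ⟨R⟩[R]ψ → ψ is the dual of axiom B, which corresponds to symmetry. Such an R need not be symmetric — not valid.
(D) [R]ψ → ψ is axiom T, which corresponds to reflexivity. Such an R need not be reflexive — not valid.
(E) ψ → [R]ψ is equivalent to ◇p→p; it holds exactly when R ⊆ identity. Such an R need not be a subset of the identity — not valid.

B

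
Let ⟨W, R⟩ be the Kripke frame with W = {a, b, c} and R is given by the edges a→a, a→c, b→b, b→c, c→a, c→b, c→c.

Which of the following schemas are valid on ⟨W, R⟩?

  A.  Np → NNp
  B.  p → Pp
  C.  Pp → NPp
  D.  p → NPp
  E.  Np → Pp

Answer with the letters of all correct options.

R is reflexive: each world relates to itself.
R is symmetric: every R-edge is matched by its reverse.
R is not transitive: a R c and c R b but not a R b.
R is not euclidean: c R a and c R b but not a R b.
R is serial: every world has an R-successor.
(A) Np → NNp (axiom 4) characterises the transitive frames. R is not transitive — not valid.
(B) p → Pp is the dual of axiom T, which corresponds to reflexivity. R is reflexive — valid.
(C) Pp → NPp is axiom 5, which corresponds to the euclidean property. R is not euclidean — not valid.
(D) p → NPp (axiom B) characterises the symmetric frames. R is symmetric — valid.
(E) Np → Pp is axiom D; it is valid on a frame exactly when R is serial. R is serial, so valid.

B, D, E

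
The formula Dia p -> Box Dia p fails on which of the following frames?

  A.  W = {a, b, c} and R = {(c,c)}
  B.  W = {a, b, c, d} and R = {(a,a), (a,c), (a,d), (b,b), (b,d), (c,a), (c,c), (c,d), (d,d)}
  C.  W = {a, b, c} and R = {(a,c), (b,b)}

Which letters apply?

The schema Dia p -> Box Dia p is axiom 5; it is valid on a frame iff R is euclidean.
(A) R is euclidean (any two R-successors of the same world are R-related), so the schema is valid here.
(B) R is not euclidean (a R d and a R a but not d R a), so the schema fails here.
(C) R is not euclidean (a R c and a R c but not c R c), so the schema fails here.

B, C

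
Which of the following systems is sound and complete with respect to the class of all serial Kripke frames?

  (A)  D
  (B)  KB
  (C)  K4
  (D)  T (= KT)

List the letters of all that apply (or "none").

(A) D is determined by exactly this class.
(B) KB is determined by the class of symmetric frames.
(C) K4 is determined by the class of transitive frames.
(D) T (= KT) is determined by the class of reflexive frames.

A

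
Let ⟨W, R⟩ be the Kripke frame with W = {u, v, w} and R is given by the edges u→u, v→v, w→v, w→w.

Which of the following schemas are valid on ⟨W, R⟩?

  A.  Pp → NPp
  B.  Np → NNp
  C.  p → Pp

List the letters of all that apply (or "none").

R is reflexive: each world relates to itself.
R is transitive: R is closed under composition.
R is not euclidean: w R v and w R w but not v R w.
(A) Pp → NPp (axiom 5) characterises the euclidean frames. R is not euclidean — not valid.
(B) Np → NNp is axiom 4, which corresponds to transitivity. R is transitive — valid.
(C) p → Pp is the dual of axiom T, which corresponds to reflexivity. R is reflexive — valid.

B, C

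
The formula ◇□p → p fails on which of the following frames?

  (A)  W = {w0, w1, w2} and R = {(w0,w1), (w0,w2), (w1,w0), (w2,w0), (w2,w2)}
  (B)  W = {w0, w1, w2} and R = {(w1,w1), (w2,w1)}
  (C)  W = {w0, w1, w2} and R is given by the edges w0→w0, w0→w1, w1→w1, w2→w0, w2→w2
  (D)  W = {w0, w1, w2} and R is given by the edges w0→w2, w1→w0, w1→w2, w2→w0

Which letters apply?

B, C, D

The schema ◇□p → p is the dual of axiom B; it is valid on a frame iff R is symmetric.
(A) R is symmetric (every R-edge is matched by its reverse), so the schema is valid here.
(B) R is not symmetric (w2 R w1 but not w1 R w2), so the schema fails here.
(C) R is not symmetric (w0 R w1 but not w1 R w0), so the schema fails here.
(D) R is not symmetric (w1 R w0 but not w0 R w1), so the schema fails here.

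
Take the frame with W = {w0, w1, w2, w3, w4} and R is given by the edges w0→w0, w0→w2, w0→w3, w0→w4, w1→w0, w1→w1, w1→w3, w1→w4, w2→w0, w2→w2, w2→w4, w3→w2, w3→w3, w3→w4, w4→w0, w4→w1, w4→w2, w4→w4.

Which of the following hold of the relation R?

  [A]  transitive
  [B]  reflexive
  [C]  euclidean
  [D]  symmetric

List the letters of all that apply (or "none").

(A) not transitive: w0 R w4 and w4 R w1 but not w0 R w1.
(B) reflexive: each world relates to itself.
(C) not euclidean: w0 R w2 and w0 R w3 but not w2 R w3.
(D) not symmetric: w0 R w3 but not w3 R w0.

B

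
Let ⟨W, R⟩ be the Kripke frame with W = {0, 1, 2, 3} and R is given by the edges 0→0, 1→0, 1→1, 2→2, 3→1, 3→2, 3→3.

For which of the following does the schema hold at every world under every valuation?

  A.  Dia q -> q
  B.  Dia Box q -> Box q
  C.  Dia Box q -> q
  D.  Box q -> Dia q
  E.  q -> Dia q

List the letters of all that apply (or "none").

D, E

R is reflexive: each world relates to itself.
R is not symmetric: 1 R 0 but not 0 R 1.
R is not euclidean: 1 R 0 and 1 R 1 but not 0 R 1.
R is serial: every world has an R-successor.
R is not a subset of the identity: 1 R 0 with 1 ≠ 0.
(A) Dia q -> q is the converse of T; it holds exactly when R ⊆ identity. Here R ⊄ identity — not valid.
(B) Dia Box q -> Box q (the dual of axiom 5) characterises the euclidean frames. R is not euclidean — not valid.
(C) Dia Box q -> q is the dual of axiom B, which corresponds to symmetry. R is not symmetric — not valid.
(D) Box q -> Dia q is axiom D, which corresponds to seriality. R is serial — valid.
(E) the dual of axiom T: valid iff R is reflexive. R is reflexive — valid.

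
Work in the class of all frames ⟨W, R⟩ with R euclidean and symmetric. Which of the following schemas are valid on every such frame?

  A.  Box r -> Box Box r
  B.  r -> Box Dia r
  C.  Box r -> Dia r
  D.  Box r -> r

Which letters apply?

A, B

A symmetric euclidean relation is transitive (uRv and vRw give vRu by symmetry, then uRw by the euclidean condition, applied at v).
(A) Box r -> Box Box r is axiom 4; it is valid on a frame exactly when R is transitive. Every such R is transitive, so valid.
(B) r -> Box Dia r is axiom B, which corresponds to symmetry. Every such R is symmetric — valid.
(C) axiom D: valid iff R is serial. Such an R need not be serial — not valid.
(D) Box r -> r is axiom T; it is valid on a frame exactly when R is reflexive. Such an R need not be reflexive, so not valid.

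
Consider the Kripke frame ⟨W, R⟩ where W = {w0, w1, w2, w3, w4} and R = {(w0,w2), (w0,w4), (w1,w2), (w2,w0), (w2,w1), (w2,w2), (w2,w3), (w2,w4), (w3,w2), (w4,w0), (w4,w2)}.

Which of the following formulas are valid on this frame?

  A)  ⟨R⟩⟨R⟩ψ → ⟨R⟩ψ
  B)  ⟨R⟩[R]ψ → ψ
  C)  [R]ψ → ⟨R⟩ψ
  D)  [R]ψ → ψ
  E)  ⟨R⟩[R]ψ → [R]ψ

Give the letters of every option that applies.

B, C

R is not reflexive: not w0 R w0.
R is symmetric: every R-edge is matched by its reverse.
R is not transitive: w0 R w2 and w2 R w0 but not w0 R w0.
R is not euclidean: w2 R w0 and w2 R w1 but not w0 R w1.
R is serial: every world has an R-successor.
(A) ⟨R⟩⟨R⟩ψ → ⟨R⟩ψ is the dual of axiom 4, which corresponds to transitivity. R is not transitive — not valid.
(B) the dual of axiom B: valid iff R is symmetric. R is symmetric — valid.
(C) [R]ψ → ⟨R⟩ψ is axiom D; it is valid on a frame exactly when R is serial. R is serial, so valid.
(D) [R]ψ → ψ is axiom T, which corresponds to reflexivity. R is not reflexive — not valid.
(E) ⟨R⟩[R]ψ → [R]ψ is the dual of axiom 5, which corresponds to the euclidean property. R is not euclidean — not valid.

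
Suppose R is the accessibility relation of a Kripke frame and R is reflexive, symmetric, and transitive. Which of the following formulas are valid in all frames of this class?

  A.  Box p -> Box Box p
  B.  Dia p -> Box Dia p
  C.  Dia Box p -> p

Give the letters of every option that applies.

A relation that is reflexive, symmetric, and transitive is also euclidean and serial.
(A) Box p -> Box Box p is axiom 4; it is valid on a frame exactly when R is transitive. Every such R is transitive, so valid.
(B) Dia p -> Box Dia p (axiom 5) characterises the euclidean frames. Every such R is euclidean — valid.
(C) Dia Box p -> p is the dual of axiom B, which corresponds to symmetry. Every such R is symmetric — valid.

A, B, C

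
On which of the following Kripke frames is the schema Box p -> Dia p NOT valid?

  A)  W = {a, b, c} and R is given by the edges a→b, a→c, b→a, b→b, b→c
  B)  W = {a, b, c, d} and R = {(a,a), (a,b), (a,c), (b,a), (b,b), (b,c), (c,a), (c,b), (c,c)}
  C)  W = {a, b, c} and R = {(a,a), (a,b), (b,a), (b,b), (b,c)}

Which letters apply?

A, B, C

The schema Box p -> Dia p is axiom D; it is valid on a frame iff R is serial.
(A) R is not serial (c has no R-successor), so the schema fails here.
(B) R is not serial (d has no R-successor), so the schema fails here.
(C) R is not serial (c has no R-successor), so the schema fails here.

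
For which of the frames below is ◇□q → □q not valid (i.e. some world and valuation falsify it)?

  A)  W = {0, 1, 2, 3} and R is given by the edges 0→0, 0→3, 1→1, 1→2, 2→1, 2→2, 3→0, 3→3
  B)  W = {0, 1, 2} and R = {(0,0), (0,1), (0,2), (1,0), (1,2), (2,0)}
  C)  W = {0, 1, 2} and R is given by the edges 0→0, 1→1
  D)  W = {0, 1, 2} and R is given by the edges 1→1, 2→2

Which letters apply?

The schema ◇□q → □q is the dual of axiom 5; it is valid on a frame iff R is euclidean.
(A) R is euclidean (any two R-successors of the same world are R-related), so the schema is valid here.
(B) R is not euclidean (0 R 2 and 0 R 1 but not 2 R 1), so the schema fails here.
(C) R is euclidean (any two R-successors of the same world are R-related), so the schema is valid here.
(D) R is euclidean (any two R-successors of the same world are R-related), so the schema is valid here.

B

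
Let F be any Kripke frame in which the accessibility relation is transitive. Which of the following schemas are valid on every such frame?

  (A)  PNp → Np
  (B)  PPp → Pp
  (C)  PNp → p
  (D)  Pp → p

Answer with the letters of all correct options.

B

(A) PNp → Np is the dual of axiom 5, which corresponds to the euclidean property. Such an R need not be euclidean — not valid.
(B) PPp → Pp is the dual of axiom 4, which corresponds to transitivity. Every such R is transitive — valid.
(C) PNp → p is the dual of axiom B, which corresponds to symmetry. Such an R need not be symmetric — not valid.
(D) Pp → p is the converse of T; it holds exactly when R ⊆ identity. Such an R need not be a subset of the identity — not valid.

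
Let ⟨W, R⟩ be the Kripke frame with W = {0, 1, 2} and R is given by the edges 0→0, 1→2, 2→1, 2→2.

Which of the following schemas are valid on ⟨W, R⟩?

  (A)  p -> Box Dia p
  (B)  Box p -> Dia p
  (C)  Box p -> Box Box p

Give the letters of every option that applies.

R is symmetric: every R-edge is matched by its reverse.
R is not transitive: 1 R 2 and 2 R 1 but not 1 R 1.
R is serial: every world has an R-successor.
(A) p -> Box Dia p is axiom B; it is valid on a frame exactly when R is symmetric. R is symmetric, so valid.
(B) axiom D: valid iff R is serial. R is serial — valid.
(C) axiom 4: valid iff R is transitive. R is not transitive — not valid.

A, B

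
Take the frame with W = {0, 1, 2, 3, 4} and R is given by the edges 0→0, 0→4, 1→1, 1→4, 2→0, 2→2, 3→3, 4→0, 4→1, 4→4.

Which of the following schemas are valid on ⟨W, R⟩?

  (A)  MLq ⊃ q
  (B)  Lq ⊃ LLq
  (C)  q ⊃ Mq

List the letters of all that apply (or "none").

C

R is reflexive: each world relates to itself.
R is not symmetric: 2 R 0 but not 0 R 2.
R is not transitive: 0 R 4 and 4 R 1 but not 0 R 1.
(A) MLq ⊃ q (the dual of axiom B) characterises the symmetric frames. R is not symmetric — not valid.
(B) Lq ⊃ LLq is axiom 4; it is valid on a frame exactly when R is transitive. R is not transitive, so not valid.
(C) q ⊃ Mq is the dual of axiom T; it is valid on a frame exactly when R is reflexive. R is reflexive, so valid.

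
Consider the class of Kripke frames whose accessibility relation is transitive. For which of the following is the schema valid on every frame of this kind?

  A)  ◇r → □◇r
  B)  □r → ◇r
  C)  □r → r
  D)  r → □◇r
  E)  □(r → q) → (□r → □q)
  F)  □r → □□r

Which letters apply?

(A) ◇r → □◇r (axiom 5) characterises the euclidean frames. Such an R need not be euclidean — not valid.
(B) □r → ◇r is axiom D; it is valid on a frame exactly when R is serial. Such an R need not be serial, so not valid.
(C) □r → r (axiom T) characterises the reflexive frames. Such an R need not be reflexive — not valid.
(D) r → □◇r is axiom B; it is valid on a frame exactly when R is symmetric. Such an R need not be symmetric, so not valid.
(E) this is just K, valid on every normal frame.
(F) □r → □□r is axiom 4; it is valid on a frame exactly when R is transitive. Every such R is transitive, so valid.

E, F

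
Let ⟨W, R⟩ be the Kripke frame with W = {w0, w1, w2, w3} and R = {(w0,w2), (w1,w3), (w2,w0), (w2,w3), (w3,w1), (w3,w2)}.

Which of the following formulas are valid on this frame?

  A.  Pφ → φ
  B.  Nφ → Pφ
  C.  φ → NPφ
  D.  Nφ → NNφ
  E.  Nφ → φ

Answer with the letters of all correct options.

R is not reflexive: not w0 R w0.
R is symmetric: every R-edge is matched by its reverse.
R is not transitive: w0 R w2 and w2 R w0 but not w0 R w0.
R is serial: every world has an R-successor.
R is not a subset of the identity: w0 R w2 with w0 ≠ w2.
(A) Pφ → φ is the converse of T; it holds exactly when R ⊆ identity. Here R ⊄ identity — not valid.
(B) axiom D: valid iff R is serial. R is serial — valid.
(C) axiom B: valid iff R is symmetric. R is symmetric — valid.
(D) Nφ → NNφ is axiom 4; it is valid on a frame exactly when R is transitive. R is not transitive, so not valid.
(E) Nφ → φ is axiom T; it is valid on a frame exactly when R is reflexive. R is not reflexive, so not valid.

B, C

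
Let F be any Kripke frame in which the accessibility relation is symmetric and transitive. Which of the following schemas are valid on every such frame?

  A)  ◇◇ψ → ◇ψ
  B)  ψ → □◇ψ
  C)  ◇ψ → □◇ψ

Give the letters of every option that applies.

A symmetric transitive relation is euclidean (uRv and uRw give vRu by symmetry, then vRw by transitivity).
(A) ◇◇ψ → ◇ψ is the dual of axiom 4; it is valid on a frame exactly when R is transitive. Every such R is transitive, so valid.
(B) axiom B: valid iff R is symmetric. Every such R is symmetric — valid.
(C) ◇ψ → □◇ψ is axiom 5, which corresponds to the euclidean property. Every such R is euclidean — valid.

A, B, C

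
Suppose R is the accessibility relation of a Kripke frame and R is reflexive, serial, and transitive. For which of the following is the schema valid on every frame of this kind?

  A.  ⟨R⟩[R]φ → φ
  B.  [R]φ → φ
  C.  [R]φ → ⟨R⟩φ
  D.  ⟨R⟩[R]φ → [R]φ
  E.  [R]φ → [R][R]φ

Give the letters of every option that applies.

B, C, E

(A) the dual of axiom B: valid iff R is symmetric. Such an R need not be symmetric — not valid.
(B) [R]φ → φ (axiom T) characterises the reflexive frames. Every such R is reflexive — valid.
(C) [R]φ → ⟨R⟩φ is axiom D; it is valid on a frame exactly when R is serial. Every such R is serial, so valid.
(D) ⟨R⟩[R]φ → [R]φ is the dual of axiom 5, which corresponds to the euclidean property. Such an R need not be euclidean — not valid.
(E) [R]φ → [R][R]φ (axiom 4) characterises the transitive frames. Every such R is transitive — valid.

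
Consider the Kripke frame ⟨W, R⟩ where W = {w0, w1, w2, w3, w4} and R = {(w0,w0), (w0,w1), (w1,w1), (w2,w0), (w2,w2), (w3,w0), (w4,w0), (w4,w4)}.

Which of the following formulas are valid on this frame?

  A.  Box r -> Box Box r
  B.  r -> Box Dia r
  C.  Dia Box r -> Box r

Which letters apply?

none

R is not symmetric: w0 R w1 but not w1 R w0.
R is not transitive: w2 R w0 and w0 R w1 but not w2 R w1.
R is not euclidean: w0 R w1 and w0 R w0 but not w1 R w0.
(A) Box r -> Box Box r is axiom 4; it is valid on a frame exactly when R is transitive. R is not transitive, so not valid.
(B) axiom B: valid iff R is symmetric. R is not symmetric — not valid.
(C) Dia Box r -> Box r (the dual of axiom 5) characterises the euclidean frames. R is not euclidean — not valid.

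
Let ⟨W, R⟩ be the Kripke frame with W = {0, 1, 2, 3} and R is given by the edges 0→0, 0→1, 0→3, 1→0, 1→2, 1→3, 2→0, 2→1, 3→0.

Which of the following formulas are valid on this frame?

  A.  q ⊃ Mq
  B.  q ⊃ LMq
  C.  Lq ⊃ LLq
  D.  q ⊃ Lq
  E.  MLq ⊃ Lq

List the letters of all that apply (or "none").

R is not reflexive: not 1 R 1.
R is not symmetric: 1 R 3 but not 3 R 1.
R is not transitive: 0 R 1 and 1 R 2 but not 0 R 2.
R is not euclidean: 0 R 3 and 0 R 1 but not 3 R 1.
R is not a subset of the identity: 0 R 1 with 0 ≠ 1.
(A) the dual of axiom T: valid iff R is reflexive. R is not reflexive — not valid.
(B) axiom B: valid iff R is symmetric. R is not symmetric — not valid.
(C) Lq ⊃ LLq is axiom 4, which corresponds to transitivity. R is not transitive — not valid.
(D) q ⊃ Lq (equivalent to ◇p→p) corresponds to R being a subset of the identity. Here R ⊄ identity, so not valid.
(E) MLq ⊃ Lq (the dual of axiom 5) characterises the euclidean frames. R is not euclidean — not valid.

none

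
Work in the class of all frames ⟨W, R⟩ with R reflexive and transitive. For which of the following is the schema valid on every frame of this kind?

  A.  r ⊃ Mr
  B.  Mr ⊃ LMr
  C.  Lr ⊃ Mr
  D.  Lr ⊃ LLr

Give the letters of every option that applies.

Reflexive relations are serial.
(A) r ⊃ Mr is the dual of axiom T; it is valid on a frame exactly when R is reflexive. Every such R is reflexive, so valid.
(B) Mr ⊃ LMr is axiom 5; it is valid on a frame exactly when R is euclidean. Such an R need not be euclidean, so not valid.
(C) axiom D: valid iff R is serial. Every such R is serial — valid.
(D) Lr ⊃ LLr is axiom 4, which corresponds to transitivity. Every such R is transitive — valid.

A, C, D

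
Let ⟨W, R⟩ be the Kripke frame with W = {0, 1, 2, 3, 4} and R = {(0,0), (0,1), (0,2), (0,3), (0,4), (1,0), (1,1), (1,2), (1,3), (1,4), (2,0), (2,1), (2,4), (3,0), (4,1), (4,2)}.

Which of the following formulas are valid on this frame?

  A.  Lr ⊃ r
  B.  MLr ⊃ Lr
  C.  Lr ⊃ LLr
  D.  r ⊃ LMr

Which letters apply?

none

R is not reflexive: not 2 R 2.
R is not symmetric: 0 R 4 but not 4 R 0.
R is not transitive: 2 R 0 and 0 R 2 but not 2 R 2.
R is not euclidean: 0 R 2 and 0 R 3 but not 2 R 3.
(A) Lr ⊃ r is axiom T; it is valid on a frame exactly when R is reflexive. R is not reflexive, so not valid.
(B) the dual of axiom 5: valid iff R is euclidean. R is not euclidean — not valid.
(C) axiom 4: valid iff R is transitive. R is not transitive — not valid.
(D) r ⊃ LMr is axiom B, which corresponds to symmetry. R is not symmetric — not valid.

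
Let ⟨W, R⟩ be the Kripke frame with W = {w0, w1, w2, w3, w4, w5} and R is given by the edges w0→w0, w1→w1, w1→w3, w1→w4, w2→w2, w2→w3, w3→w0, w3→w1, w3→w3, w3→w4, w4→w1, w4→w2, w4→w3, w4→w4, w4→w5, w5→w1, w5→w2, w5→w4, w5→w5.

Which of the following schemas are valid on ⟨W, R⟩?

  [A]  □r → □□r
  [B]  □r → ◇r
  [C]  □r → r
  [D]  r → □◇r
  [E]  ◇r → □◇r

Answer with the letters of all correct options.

R is reflexive: each world relates to itself.
R is not symmetric: w2 R w3 but not w3 R w2.
R is not transitive: w1 R w3 and w3 R w0 but not w1 R w0.
R is not euclidean: w2 R w3 and w2 R w2 but not w3 R w2.
R is serial: every world has an R-successor.
(A) □r → □□r is axiom 4, which corresponds to transitivity. R is not transitive — not valid.
(B) axiom D: valid iff R is serial. R is serial — valid.
(C) □r → r (axiom T) characterises the reflexive frames. R is reflexive — valid.
(D) r → □◇r is axiom B, which corresponds to symmetry. R is not symmetric — not valid.
(E) axiom 5: valid iff R is euclidean. R is not euclidean — not valid.

B, C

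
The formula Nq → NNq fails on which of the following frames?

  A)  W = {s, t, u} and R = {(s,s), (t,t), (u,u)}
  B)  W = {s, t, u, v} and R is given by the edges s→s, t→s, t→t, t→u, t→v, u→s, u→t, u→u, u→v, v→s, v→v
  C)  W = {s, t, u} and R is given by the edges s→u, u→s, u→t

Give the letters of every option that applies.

C

The schema Nq → NNq is axiom 4; it is valid on a frame iff R is transitive.
(A) R is transitive (R is closed under composition), so the schema is valid here.
(B) R is transitive (R is closed under composition), so the schema is valid here.
(C) R is not transitive (s R u and u R s but not s R s), so the schema fails here.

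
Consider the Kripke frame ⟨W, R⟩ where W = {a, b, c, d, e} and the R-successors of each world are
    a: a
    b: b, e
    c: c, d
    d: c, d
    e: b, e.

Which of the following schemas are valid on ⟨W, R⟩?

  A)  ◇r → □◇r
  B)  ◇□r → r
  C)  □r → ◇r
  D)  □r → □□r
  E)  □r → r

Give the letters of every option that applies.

A, B, C, D, E

R is reflexive: each world relates to itself.
R is symmetric: every R-edge is matched by its reverse.
R is transitive: R is closed under composition.
R is euclidean: any two R-successors of the same world are R-related.
R is serial: every world has an R-successor.
(A) ◇r → □◇r is axiom 5, which corresponds to the euclidean property. R is euclidean — valid.
(B) ◇□r → r (the dual of axiom B) characterises the symmetric frames. R is symmetric — valid.
(C) □r → ◇r (axiom D) characterises the serial frames. R is serial — valid.
(D) □r → □□r (axiom 4) characterises the transitive frames. R is transitive — valid.
(E) axiom T: valid iff R is reflexive. R is reflexive — valid.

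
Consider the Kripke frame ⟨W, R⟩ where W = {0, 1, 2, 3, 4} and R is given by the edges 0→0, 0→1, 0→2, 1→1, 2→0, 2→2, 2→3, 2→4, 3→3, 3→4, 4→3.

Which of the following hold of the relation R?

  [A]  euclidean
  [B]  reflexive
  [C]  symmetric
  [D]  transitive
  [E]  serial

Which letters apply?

(A) not euclidean: 0 R 1 and 0 R 0 but not 1 R 0.
(B) not reflexive: not 4 R 4.
(C) not symmetric: 0 R 1 but not 1 R 0.
(D) not transitive: 0 R 2 and 2 R 3 but not 0 R 3.
(E) serial: every world has an R-successor.

E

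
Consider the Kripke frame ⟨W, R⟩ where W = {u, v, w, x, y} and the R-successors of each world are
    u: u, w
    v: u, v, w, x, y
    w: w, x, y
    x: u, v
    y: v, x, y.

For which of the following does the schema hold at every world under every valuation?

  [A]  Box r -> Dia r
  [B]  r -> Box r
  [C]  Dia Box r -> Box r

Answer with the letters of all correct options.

A

R is not euclidean: u R w and u R u but not w R u.
R is serial: every world has an R-successor.
R is not a subset of the identity: u R w with u ≠ w.
(A) Box r -> Dia r (axiom D) characterises the serial frames. R is serial — valid.
(B) r -> Box r is valid only on frames where every R-edge is a self-loop. Here R ⊄ identity — not valid.
(C) Dia Box r -> Box r is the dual of axiom 5, which corresponds to the euclidean property. R is not euclidean — not valid.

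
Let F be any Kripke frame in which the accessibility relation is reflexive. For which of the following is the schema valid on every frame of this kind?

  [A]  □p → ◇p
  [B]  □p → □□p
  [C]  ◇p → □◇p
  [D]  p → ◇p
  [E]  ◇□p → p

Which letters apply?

A, D

A reflexive relation is serial.
(A) □p → ◇p is axiom D, which corresponds to seriality. Every such R is serial — valid.
(B) □p → □□p (axiom 4) characterises the transitive frames. Such an R need not be transitive — not valid.
(C) ◇p → □◇p is axiom 5; it is valid on a frame exactly when R is euclidean. Such an R need not be euclidean, so not valid.
(D) the dual of axiom T: valid iff R is reflexive. Every such R is reflexive — valid.
(E) the dual of axiom B: valid iff R is symmetric. Such an R need not be symmetric — not valid.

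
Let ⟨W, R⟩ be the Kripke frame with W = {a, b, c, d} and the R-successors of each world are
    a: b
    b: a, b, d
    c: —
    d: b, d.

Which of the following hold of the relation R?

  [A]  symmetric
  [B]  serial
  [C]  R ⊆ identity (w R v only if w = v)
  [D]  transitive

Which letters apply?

(A) symmetric: every R-edge is matched by its reverse.
(B) not serial: c has no R-successor.
(C) not ⊆ identity: a R b with a ≠ b.
(D) not transitive: a R b and b R a but not a R a.

A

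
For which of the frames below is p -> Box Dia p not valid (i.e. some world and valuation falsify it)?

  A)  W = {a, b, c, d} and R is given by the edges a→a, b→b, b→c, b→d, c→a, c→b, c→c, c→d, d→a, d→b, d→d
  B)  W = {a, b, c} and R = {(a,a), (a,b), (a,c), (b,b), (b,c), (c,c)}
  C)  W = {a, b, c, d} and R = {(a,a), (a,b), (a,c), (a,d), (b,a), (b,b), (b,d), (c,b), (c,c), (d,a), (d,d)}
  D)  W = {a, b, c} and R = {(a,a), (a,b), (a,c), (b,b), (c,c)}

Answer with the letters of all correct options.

A, B, C, D

The schema p -> Box Dia p is axiom B; it is valid on a frame iff R is symmetric.
(A) R is not symmetric (c R a but not a R c), so the schema fails here.
(B) R is not symmetric (a R b but not b R a), so the schema fails here.
(C) R is not symmetric (a R c but not c R a), so the schema fails here.
(D) R is not symmetric (a R b but not b R a), so the schema fails here.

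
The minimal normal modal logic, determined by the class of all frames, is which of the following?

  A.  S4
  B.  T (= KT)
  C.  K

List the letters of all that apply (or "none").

(A) S4 is determined by the class of reflexive and transitive frames.
(B) T (= KT) is determined by the class of reflexive frames.
(C) K is determined by exactly this class.

C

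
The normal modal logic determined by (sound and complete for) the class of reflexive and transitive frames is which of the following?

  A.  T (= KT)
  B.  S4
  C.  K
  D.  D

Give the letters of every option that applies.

B

(A) T (= KT) is determined by the class of reflexive frames.
(B) S4 is determined by exactly this class.
(C) K is determined by the class of arbitrary frames.
(D) D is determined by the class of serial frames.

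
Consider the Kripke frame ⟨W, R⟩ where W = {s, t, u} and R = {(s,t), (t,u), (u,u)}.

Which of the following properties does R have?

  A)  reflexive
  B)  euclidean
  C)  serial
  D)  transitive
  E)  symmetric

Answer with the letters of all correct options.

C

(A) not reflexive: not s R s.
(B) not euclidean: s R t and s R t but not t R t.
(C) serial: every world has an R-successor.
(D) not transitive: s R t and t R u but not s R u.
(E) not symmetric: s R t but not t R s.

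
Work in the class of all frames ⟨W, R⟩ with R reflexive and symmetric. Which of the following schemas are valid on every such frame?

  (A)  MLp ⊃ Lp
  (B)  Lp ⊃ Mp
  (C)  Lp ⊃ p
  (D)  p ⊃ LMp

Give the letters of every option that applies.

B, C, D

Reflexive relations are serial.
(A) MLp ⊃ Lp is the dual of axiom 5, which corresponds to the euclidean property. Such an R need not be euclidean — not valid.
(B) Lp ⊃ Mp is axiom D; it is valid on a frame exactly when R is serial. Every such R is serial, so valid.
(C) Lp ⊃ p (axiom T) characterises the reflexive frames. Every such R is reflexive — valid.
(D) p ⊃ LMp is axiom B; it is valid on a frame exactly when R is symmetric. Every such R is symmetric, so valid.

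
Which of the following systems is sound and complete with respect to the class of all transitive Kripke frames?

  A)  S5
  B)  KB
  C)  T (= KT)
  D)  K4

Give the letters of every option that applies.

D

(A) S5 is determined by the class of reflexive, symmetric, and transitive frames.
(B) KB is determined by the class of symmetric frames.
(C) T (= KT) is determined by the class of reflexive frames.
(D) K4 is determined by exactly this class.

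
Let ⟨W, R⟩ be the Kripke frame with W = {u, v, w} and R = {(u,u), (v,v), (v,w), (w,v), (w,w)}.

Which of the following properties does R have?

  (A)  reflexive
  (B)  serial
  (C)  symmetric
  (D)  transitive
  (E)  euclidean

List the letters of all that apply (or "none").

A, B, C, D, E

(A) reflexive: each world relates to itself.
(B) serial: every world has an R-successor.
(C) symmetric: every R-edge is matched by its reverse.
(D) transitive: R is closed under composition.
(E) euclidean: any two R-successors of the same world are R-related.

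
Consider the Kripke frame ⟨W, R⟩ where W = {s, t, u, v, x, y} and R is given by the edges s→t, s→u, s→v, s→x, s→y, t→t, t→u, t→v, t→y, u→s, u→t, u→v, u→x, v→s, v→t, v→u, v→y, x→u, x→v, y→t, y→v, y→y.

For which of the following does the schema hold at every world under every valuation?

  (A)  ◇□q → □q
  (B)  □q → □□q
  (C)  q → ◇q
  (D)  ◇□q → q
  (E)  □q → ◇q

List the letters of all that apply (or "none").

R is not reflexive: not s R s.
R is not symmetric: s R t but not t R s.
R is not transitive: s R u and u R s but not s R s.
R is not euclidean: s R t and s R x but not t R x.
R is serial: every world has an R-successor.
(A) ◇□q → □q (the dual of axiom 5) characterises the euclidean frames. R is not euclidean — not valid.
(B) □q → □□q (axiom 4) characterises the transitive frames. R is not transitive — not valid.
(C) the dual of axiom T: valid iff R is reflexive. R is not reflexive — not valid.
(D) ◇□q → q (the dual of axiom B) characterises the symmetric frames. R is not symmetric — not valid.
(E) □q → ◇q is axiom D; it is valid on a frame exactly when R is serial. R is serial, so valid.

E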